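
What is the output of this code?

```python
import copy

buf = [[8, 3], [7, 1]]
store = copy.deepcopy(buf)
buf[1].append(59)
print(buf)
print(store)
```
[[8, 3], [7, 1, 59]]
[[8, 3], [7, 1]]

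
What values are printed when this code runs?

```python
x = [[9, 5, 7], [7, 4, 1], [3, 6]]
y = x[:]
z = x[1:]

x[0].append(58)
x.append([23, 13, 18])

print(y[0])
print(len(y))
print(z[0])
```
[9, 5, 7, 58]
3
[7, 4, 1]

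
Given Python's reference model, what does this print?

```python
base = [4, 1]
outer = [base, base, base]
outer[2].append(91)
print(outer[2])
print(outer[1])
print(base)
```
[4, 1, 91]
[4, 1, 91]
[4, 1, 91]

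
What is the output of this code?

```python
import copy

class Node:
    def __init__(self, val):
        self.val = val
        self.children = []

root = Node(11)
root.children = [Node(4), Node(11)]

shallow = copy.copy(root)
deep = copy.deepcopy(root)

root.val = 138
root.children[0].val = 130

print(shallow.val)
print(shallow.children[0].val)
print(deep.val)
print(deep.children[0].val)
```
11
130
11
4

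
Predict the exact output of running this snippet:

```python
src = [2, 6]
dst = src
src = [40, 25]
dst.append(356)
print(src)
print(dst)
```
[40, 25]
[2, 6, 356]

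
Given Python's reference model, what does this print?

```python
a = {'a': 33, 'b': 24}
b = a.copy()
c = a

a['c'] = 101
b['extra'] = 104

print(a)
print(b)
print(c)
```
{'a': 33, 'b': 24, 'c': 101}
{'a': 33, 'b': 24, 'extra': 104}
{'a': 33, 'b': 24, 'c': 101}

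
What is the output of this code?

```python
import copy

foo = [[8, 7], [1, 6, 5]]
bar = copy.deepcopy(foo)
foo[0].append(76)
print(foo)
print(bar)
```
[[8, 7, 76], [1, 6, 5]]
[[8, 7], [1, 6, 5]]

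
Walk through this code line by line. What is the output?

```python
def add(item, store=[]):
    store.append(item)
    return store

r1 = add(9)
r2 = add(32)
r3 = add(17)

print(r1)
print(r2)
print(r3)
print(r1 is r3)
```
[9, 32, 17]
[9, 32, 17]
[9, 32, 17]
True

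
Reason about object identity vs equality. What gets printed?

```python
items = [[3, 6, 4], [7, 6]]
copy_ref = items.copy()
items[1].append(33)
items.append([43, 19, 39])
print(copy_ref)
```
[[3, 6, 4], [7, 6, 33]]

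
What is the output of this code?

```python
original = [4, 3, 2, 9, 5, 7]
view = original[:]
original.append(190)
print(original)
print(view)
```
[4, 3, 2, 9, 5, 7, 190]
[4, 3, 2, 9, 5, 7]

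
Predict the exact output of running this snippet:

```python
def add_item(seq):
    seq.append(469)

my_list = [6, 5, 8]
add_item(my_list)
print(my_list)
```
[6, 5, 8, 469]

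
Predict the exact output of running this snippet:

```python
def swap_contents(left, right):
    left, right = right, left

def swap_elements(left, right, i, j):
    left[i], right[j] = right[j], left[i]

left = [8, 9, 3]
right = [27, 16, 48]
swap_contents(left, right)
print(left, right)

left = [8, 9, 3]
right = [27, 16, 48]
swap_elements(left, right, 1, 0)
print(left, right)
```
[8, 9, 3] [27, 16, 48]
[8, 27, 3] [9, 16, 48]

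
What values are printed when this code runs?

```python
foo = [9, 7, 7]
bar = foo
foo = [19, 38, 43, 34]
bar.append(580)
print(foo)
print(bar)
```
[19, 38, 43, 34]
[9, 7, 7, 580]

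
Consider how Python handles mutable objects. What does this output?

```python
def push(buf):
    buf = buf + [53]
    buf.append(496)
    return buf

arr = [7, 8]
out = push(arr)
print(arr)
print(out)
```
[7, 8]
[7, 8, 53, 496]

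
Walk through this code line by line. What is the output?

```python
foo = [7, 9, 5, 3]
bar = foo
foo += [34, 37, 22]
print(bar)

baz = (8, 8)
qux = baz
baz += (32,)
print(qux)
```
[7, 9, 5, 3, 34, 37, 22]
(8, 8)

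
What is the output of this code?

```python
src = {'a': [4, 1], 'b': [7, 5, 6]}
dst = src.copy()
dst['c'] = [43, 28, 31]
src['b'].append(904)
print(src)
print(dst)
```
{'a': [4, 1], 'b': [7, 5, 6, 904]}
{'a': [4, 1], 'b': [7, 5, 6, 904], 'c': [43, 28, 31]}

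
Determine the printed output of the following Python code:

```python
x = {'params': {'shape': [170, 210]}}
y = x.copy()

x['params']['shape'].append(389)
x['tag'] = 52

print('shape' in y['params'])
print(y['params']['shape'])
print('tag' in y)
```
True
[170, 210, 389]
False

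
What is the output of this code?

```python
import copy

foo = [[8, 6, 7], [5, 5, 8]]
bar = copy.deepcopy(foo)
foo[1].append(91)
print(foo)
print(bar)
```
[[8, 6, 7], [5, 5, 8, 91]]
[[8, 6, 7], [5, 5, 8]]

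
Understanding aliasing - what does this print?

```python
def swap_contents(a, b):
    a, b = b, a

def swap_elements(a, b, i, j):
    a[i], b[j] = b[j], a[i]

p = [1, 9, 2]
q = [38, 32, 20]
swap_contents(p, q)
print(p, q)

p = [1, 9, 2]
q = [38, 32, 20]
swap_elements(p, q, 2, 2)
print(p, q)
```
[1, 9, 2] [38, 32, 20]
[1, 9, 20] [38, 32, 2]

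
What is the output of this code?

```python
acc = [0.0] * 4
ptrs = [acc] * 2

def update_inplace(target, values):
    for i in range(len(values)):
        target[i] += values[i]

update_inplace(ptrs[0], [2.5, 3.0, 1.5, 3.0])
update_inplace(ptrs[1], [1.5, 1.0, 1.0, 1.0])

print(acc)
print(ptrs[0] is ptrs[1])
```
[4.0, 4.0, 2.5, 4.0]
True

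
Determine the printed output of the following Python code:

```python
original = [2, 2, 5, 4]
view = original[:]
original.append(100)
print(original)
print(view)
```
[2, 2, 5, 4, 100]
[2, 2, 5, 4]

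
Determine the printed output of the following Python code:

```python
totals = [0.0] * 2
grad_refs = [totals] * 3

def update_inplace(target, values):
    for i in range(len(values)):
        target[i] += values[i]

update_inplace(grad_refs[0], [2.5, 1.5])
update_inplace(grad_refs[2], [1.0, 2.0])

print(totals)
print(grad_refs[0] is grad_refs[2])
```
[3.5, 3.5]
True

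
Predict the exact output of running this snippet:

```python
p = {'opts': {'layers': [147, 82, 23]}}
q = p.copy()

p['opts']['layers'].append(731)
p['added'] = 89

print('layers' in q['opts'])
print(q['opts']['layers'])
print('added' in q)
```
True
[147, 82, 23, 731]
False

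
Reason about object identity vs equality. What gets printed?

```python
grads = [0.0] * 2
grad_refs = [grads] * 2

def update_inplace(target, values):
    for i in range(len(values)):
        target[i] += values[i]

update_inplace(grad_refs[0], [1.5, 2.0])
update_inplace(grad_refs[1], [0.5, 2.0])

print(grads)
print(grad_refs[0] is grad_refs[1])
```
[2.0, 4.0]
True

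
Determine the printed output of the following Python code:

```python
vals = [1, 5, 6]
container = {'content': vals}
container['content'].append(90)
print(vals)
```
[1, 5, 6, 90]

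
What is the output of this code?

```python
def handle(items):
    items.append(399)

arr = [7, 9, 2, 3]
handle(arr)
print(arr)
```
[7, 9, 2, 3, 399]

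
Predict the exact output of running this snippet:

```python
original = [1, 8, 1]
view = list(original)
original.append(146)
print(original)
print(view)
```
[1, 8, 1, 146]
[1, 8, 1]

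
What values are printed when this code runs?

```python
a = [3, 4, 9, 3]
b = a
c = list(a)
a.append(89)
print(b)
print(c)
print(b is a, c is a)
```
[3, 4, 9, 3, 89]
[3, 4, 9, 3]
True False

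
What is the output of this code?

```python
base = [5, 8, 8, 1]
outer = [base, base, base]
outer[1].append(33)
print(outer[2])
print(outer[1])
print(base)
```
[5, 8, 8, 1, 33]
[5, 8, 8, 1, 33]
[5, 8, 8, 1, 33]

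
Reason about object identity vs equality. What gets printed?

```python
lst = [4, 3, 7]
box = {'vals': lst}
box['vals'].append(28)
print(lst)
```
[4, 3, 7, 28]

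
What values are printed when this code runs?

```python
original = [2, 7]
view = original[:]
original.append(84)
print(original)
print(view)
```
[2, 7, 84]
[2, 7]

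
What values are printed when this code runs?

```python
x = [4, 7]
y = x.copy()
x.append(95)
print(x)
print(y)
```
[4, 7, 95]
[4, 7]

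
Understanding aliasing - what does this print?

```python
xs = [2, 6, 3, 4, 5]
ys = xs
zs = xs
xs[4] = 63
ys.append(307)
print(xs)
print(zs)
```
[2, 6, 3, 4, 63, 307]
[2, 6, 3, 4, 63, 307]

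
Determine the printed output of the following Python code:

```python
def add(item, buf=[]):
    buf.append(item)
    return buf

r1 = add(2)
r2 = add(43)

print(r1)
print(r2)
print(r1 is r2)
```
[2, 43]
[2, 43]
True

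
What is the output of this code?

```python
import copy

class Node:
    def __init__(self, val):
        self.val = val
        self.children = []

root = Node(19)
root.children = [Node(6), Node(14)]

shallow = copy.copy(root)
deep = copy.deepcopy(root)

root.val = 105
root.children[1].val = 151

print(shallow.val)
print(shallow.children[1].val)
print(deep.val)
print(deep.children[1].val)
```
19
151
19
14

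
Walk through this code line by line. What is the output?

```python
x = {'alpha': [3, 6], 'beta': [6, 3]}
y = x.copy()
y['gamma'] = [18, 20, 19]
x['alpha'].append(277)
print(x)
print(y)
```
{'alpha': [3, 6, 277], 'beta': [6, 3]}
{'alpha': [3, 6, 277], 'beta': [6, 3], 'gamma': [18, 20, 19]}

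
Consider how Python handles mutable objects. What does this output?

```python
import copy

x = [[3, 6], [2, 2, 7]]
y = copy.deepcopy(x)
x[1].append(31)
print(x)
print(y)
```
[[3, 6], [2, 2, 7, 31]]
[[3, 6], [2, 2, 7]]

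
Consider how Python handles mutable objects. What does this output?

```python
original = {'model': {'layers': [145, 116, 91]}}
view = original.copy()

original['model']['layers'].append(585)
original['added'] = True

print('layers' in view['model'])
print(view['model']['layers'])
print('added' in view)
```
True
[145, 116, 91, 585]
False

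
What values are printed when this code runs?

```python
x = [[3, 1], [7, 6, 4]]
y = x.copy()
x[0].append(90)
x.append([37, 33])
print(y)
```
[[3, 1, 90], [7, 6, 4]]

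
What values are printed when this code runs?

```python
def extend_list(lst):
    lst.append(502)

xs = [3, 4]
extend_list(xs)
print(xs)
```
[3, 4, 502]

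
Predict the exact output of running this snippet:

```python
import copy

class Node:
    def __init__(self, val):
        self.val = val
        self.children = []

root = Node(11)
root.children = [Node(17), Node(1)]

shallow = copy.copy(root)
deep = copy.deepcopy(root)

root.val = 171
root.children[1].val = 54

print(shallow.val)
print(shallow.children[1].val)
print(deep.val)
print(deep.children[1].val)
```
11
54
11
1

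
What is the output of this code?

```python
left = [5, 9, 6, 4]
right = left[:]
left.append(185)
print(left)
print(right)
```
[5, 9, 6, 4, 185]
[5, 9, 6, 4]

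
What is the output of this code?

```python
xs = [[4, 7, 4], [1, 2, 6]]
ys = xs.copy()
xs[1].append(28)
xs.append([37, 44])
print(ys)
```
[[4, 7, 4], [1, 2, 6, 28]]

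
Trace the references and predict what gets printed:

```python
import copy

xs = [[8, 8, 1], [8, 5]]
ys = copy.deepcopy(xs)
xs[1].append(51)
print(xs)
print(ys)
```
[[8, 8, 1], [8, 5, 51]]
[[8, 8, 1], [8, 5]]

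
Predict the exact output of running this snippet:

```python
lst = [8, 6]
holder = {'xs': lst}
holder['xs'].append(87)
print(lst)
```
[8, 6, 87]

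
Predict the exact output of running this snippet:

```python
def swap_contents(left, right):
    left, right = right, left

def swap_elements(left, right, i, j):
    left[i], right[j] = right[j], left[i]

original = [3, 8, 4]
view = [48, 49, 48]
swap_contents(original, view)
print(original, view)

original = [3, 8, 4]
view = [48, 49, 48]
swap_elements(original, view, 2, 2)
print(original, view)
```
[3, 8, 4] [48, 49, 48]
[3, 8, 48] [48, 49, 4]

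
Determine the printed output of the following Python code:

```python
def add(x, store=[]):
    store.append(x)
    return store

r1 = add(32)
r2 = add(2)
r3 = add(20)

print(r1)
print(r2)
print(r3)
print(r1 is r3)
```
[32, 2, 20]
[32, 2, 20]
[32, 2, 20]
True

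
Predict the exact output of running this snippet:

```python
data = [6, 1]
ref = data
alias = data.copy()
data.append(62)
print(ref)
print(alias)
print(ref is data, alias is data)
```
[6, 1, 62]
[6, 1]
True False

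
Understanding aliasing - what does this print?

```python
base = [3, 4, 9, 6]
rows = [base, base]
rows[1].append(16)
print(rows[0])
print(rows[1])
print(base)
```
[3, 4, 9, 6, 16]
[3, 4, 9, 6, 16]
[3, 4, 9, 6, 16]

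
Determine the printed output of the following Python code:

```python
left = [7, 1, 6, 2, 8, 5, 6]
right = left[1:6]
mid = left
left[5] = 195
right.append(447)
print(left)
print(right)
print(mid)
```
[7, 1, 6, 2, 8, 195, 6]
[1, 6, 2, 8, 5, 447]
[7, 1, 6, 2, 8, 195, 6]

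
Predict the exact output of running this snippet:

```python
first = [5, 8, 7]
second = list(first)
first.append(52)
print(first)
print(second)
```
[5, 8, 7, 52]
[5, 8, 7]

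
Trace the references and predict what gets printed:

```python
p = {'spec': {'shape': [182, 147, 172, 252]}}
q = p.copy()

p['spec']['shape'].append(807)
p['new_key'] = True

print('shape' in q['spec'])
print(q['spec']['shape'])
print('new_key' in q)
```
True
[182, 147, 172, 252, 807]
False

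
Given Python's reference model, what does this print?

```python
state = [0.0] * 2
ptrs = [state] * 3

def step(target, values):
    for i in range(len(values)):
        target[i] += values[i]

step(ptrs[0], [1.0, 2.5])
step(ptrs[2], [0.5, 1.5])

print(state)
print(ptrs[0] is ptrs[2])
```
[1.5, 4.0]
True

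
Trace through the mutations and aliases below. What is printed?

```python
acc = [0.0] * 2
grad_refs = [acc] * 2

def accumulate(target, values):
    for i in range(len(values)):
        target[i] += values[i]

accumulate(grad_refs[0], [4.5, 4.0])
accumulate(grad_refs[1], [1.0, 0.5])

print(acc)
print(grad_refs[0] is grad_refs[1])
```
[5.5, 4.5]
True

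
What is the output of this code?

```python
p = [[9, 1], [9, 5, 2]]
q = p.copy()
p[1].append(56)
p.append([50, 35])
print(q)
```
[[9, 1], [9, 5, 2, 56]]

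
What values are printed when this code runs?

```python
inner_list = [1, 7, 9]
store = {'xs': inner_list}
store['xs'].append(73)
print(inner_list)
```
[1, 7, 9, 73]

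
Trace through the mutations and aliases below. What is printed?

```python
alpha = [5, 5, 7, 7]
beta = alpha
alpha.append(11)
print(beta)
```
[5, 5, 7, 7, 11]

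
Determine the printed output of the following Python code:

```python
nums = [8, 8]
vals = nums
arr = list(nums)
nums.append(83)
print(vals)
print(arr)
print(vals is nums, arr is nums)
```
[8, 8, 83]
[8, 8]
True False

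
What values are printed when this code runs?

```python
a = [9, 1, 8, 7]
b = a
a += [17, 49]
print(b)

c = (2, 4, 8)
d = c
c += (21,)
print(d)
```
[9, 1, 8, 7, 17, 49]
(2, 4, 8)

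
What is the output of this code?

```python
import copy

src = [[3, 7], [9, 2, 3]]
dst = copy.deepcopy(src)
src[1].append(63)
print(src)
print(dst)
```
[[3, 7], [9, 2, 3, 63]]
[[3, 7], [9, 2, 3]]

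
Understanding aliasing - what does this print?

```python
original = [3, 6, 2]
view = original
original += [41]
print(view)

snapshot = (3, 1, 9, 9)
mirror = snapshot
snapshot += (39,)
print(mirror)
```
[3, 6, 2, 41]
(3, 1, 9, 9)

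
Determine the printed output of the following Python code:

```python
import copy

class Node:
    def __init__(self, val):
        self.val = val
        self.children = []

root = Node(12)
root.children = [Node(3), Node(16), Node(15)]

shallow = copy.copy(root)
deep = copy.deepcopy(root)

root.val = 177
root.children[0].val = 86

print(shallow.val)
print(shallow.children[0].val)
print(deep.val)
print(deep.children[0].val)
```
12
86
12
3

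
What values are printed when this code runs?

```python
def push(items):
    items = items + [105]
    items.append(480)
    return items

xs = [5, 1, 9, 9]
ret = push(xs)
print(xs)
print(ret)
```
[5, 1, 9, 9]
[5, 1, 9, 9, 105, 480]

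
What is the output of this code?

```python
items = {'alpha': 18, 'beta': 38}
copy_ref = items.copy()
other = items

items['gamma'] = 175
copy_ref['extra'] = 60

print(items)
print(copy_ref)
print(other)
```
{'alpha': 18, 'beta': 38, 'gamma': 175}
{'alpha': 18, 'beta': 38, 'extra': 60}
{'alpha': 18, 'beta': 38, 'gamma': 175}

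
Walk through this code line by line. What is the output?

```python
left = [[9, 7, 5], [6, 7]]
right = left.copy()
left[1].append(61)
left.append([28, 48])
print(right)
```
[[9, 7, 5], [6, 7, 61]]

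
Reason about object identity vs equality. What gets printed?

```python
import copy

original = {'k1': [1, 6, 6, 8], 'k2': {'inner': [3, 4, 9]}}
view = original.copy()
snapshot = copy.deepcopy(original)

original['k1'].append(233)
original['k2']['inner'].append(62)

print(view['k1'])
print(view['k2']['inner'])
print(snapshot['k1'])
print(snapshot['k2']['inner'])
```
[1, 6, 6, 8, 233]
[3, 4, 9, 62]
[1, 6, 6, 8]
[3, 4, 9]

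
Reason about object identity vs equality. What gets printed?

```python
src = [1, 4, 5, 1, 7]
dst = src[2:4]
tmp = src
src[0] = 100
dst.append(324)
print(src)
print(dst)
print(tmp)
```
[100, 4, 5, 1, 7]
[5, 1, 324]
[100, 4, 5, 1, 7]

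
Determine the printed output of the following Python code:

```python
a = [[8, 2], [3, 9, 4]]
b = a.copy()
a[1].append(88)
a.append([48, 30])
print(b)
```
[[8, 2], [3, 9, 4, 88]]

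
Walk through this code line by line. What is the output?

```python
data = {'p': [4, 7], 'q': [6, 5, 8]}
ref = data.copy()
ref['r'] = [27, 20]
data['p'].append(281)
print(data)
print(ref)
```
{'p': [4, 7, 281], 'q': [6, 5, 8]}
{'p': [4, 7, 281], 'q': [6, 5, 8], 'r': [27, 20]}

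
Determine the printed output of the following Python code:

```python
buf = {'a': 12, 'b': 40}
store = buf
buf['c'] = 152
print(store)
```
{'a': 12, 'b': 40, 'c': 152}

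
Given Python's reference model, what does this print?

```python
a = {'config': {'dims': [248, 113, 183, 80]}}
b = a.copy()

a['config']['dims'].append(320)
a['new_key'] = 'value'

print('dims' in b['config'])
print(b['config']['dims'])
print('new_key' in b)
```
True
[248, 113, 183, 80, 320]
False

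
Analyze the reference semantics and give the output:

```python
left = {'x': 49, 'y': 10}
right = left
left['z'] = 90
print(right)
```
{'x': 49, 'y': 10, 'z': 90}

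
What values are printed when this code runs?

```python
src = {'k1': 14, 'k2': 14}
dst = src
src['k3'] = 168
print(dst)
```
{'k1': 14, 'k2': 14, 'k3': 168}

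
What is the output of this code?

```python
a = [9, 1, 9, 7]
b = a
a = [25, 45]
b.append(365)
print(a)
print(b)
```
[25, 45]
[9, 1, 9, 7, 365]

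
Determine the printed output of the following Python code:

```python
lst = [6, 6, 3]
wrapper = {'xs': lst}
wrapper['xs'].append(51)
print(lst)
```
[6, 6, 3, 51]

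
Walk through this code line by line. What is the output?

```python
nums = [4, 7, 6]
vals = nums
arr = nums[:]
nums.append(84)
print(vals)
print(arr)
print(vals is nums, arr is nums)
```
[4, 7, 6, 84]
[4, 7, 6]
True False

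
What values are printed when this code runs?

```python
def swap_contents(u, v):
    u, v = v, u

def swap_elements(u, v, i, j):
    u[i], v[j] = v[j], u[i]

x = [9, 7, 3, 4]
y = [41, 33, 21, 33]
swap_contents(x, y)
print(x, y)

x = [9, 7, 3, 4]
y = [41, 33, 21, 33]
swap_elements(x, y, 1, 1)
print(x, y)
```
[9, 7, 3, 4] [41, 33, 21, 33]
[9, 33, 3, 4] [41, 7, 21, 33]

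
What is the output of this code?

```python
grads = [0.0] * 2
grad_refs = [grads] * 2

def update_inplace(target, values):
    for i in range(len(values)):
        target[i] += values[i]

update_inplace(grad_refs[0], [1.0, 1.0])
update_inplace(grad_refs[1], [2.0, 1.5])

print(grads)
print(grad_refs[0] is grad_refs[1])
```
[3.0, 2.5]
True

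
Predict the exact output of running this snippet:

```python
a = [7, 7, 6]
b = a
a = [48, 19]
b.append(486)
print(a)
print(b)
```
[48, 19]
[7, 7, 6, 486]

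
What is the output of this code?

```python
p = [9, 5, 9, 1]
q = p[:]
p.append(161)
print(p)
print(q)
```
[9, 5, 9, 1, 161]
[9, 5, 9, 1]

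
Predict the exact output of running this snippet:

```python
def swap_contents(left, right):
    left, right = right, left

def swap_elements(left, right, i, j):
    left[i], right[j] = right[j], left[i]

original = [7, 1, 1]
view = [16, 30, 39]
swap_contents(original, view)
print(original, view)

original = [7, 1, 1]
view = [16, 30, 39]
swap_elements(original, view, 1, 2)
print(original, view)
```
[7, 1, 1] [16, 30, 39]
[7, 39, 1] [16, 30, 1]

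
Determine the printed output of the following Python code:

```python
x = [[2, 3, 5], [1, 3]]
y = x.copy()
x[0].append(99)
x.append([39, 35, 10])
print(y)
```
[[2, 3, 5, 99], [1, 3]]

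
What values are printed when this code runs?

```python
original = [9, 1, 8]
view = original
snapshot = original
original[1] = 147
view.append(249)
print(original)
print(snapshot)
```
[9, 147, 8, 249]
[9, 147, 8, 249]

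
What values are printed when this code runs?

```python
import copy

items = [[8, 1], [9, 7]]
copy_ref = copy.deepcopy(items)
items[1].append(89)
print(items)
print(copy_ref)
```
[[8, 1], [9, 7, 89]]
[[8, 1], [9, 7]]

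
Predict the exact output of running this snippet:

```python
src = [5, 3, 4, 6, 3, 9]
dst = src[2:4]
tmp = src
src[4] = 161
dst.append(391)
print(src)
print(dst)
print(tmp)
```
[5, 3, 4, 6, 161, 9]
[4, 6, 391]
[5, 3, 4, 6, 161, 9]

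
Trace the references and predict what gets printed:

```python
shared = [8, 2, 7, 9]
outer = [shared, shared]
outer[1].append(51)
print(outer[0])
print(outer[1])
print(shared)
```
[8, 2, 7, 9, 51]
[8, 2, 7, 9, 51]
[8, 2, 7, 9, 51]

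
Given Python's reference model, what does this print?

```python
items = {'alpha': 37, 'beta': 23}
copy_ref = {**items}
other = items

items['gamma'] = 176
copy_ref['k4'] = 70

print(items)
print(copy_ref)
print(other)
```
{'alpha': 37, 'beta': 23, 'gamma': 176}
{'alpha': 37, 'beta': 23, 'k4': 70}
{'alpha': 37, 'beta': 23, 'gamma': 176}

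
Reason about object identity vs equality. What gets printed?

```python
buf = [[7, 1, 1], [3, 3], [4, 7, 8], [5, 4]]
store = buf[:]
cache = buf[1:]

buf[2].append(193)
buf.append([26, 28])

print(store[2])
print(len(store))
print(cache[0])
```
[4, 7, 8, 193]
4
[3, 3]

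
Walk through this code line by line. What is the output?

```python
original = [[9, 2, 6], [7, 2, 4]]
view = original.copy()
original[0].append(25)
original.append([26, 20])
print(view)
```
[[9, 2, 6, 25], [7, 2, 4]]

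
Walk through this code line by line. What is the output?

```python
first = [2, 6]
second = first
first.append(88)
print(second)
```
[2, 6, 88]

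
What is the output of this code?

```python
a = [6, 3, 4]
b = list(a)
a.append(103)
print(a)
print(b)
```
[6, 3, 4, 103]
[6, 3, 4]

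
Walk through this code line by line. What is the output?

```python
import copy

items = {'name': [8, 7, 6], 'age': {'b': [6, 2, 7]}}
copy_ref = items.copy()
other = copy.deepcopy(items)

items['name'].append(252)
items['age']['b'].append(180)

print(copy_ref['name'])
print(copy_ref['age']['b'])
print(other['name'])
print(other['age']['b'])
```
[8, 7, 6, 252]
[6, 2, 7, 180]
[8, 7, 6]
[6, 2, 7]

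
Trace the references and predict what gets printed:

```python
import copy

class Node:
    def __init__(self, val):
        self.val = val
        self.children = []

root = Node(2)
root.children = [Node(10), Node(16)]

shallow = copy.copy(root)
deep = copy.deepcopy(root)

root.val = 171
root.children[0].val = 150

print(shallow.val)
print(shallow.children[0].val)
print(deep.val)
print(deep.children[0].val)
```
2
150
2
10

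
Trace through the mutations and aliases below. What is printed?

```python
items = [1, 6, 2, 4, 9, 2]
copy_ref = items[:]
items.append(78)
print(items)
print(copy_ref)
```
[1, 6, 2, 4, 9, 2, 78]
[1, 6, 2, 4, 9, 2]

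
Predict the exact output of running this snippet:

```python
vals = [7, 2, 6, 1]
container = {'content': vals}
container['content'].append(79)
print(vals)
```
[7, 2, 6, 1, 79]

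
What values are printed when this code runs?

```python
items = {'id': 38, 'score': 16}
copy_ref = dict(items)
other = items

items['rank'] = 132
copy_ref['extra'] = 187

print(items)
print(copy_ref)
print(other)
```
{'id': 38, 'score': 16, 'rank': 132}
{'id': 38, 'score': 16, 'extra': 187}
{'id': 38, 'score': 16, 'rank': 132}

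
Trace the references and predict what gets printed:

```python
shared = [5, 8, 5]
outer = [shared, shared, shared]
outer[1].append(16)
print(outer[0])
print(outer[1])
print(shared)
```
[5, 8, 5, 16]
[5, 8, 5, 16]
[5, 8, 5, 16]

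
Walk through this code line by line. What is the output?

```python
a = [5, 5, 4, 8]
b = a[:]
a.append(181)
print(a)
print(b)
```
[5, 5, 4, 8, 181]
[5, 5, 4, 8]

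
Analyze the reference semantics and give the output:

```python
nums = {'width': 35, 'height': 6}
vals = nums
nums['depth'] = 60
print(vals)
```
{'width': 35, 'height': 6, 'depth': 60}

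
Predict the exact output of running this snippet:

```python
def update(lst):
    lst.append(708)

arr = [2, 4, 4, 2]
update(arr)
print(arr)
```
[2, 4, 4, 2, 708]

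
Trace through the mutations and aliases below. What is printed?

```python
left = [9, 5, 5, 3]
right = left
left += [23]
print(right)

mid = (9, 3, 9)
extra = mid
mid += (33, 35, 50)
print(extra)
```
[9, 5, 5, 3, 23]
(9, 3, 9)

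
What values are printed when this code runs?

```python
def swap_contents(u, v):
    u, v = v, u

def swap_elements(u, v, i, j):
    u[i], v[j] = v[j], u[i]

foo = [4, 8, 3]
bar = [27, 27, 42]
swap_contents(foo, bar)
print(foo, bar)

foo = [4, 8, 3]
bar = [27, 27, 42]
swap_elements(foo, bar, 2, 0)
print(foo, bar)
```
[4, 8, 3] [27, 27, 42]
[4, 8, 27] [3, 27, 42]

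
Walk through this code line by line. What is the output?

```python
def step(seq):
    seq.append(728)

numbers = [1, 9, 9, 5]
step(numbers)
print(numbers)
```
[1, 9, 9, 5, 728]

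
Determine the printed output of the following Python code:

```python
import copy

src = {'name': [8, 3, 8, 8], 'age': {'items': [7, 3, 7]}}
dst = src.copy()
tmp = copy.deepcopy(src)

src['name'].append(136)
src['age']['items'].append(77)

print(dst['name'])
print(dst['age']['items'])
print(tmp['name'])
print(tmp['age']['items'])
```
[8, 3, 8, 8, 136]
[7, 3, 7, 77]
[8, 3, 8, 8]
[7, 3, 7]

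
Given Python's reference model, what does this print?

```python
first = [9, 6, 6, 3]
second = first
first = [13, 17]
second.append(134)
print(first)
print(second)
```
[13, 17]
[9, 6, 6, 3, 134]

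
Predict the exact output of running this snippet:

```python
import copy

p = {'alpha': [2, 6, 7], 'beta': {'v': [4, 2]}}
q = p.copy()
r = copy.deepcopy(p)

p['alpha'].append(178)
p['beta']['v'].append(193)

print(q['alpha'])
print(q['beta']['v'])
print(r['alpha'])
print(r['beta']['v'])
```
[2, 6, 7, 178]
[4, 2, 193]
[2, 6, 7]
[4, 2]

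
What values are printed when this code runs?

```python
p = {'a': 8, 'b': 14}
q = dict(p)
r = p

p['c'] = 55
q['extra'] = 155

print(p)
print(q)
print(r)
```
{'a': 8, 'b': 14, 'c': 55}
{'a': 8, 'b': 14, 'extra': 155}
{'a': 8, 'b': 14, 'c': 55}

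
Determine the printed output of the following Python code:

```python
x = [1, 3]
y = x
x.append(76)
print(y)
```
[1, 3, 76]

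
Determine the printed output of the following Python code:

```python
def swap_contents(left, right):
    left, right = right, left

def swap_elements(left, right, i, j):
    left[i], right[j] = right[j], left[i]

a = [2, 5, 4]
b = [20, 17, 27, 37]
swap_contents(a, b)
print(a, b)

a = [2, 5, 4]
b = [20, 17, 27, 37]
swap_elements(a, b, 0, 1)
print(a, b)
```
[2, 5, 4] [20, 17, 27, 37]
[17, 5, 4] [20, 2, 27, 37]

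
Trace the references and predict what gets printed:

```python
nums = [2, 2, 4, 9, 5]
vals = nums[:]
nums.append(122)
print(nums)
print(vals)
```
[2, 2, 4, 9, 5, 122]
[2, 2, 4, 9, 5]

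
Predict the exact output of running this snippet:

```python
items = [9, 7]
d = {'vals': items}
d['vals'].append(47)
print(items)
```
[9, 7, 47]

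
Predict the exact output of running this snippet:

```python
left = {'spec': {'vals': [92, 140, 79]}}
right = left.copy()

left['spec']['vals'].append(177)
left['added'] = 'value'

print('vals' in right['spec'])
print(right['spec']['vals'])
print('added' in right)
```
True
[92, 140, 79, 177]
False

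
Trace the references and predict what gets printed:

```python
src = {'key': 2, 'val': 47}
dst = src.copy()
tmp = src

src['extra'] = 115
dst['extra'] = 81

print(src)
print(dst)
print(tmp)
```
{'key': 2, 'val': 47, 'extra': 115}
{'key': 2, 'val': 47, 'extra': 81}
{'key': 2, 'val': 47, 'extra': 115}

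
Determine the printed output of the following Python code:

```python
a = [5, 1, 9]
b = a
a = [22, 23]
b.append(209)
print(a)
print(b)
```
[22, 23]
[5, 1, 9, 209]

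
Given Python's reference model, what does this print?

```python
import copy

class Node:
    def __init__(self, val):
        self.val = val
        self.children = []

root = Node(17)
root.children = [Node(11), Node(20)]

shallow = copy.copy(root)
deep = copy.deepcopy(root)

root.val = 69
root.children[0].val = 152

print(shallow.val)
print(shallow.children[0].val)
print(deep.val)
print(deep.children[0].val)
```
17
152
17
11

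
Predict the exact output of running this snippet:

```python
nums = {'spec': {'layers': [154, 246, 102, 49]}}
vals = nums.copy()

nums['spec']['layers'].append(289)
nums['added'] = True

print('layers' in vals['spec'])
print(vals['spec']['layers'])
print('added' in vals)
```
True
[154, 246, 102, 49, 289]
False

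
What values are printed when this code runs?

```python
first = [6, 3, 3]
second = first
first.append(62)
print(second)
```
[6, 3, 3, 62]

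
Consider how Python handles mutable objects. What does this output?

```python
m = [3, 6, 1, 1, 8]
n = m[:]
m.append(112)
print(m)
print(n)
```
[3, 6, 1, 1, 8, 112]
[3, 6, 1, 1, 8]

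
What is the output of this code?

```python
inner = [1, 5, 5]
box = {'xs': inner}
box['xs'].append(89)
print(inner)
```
[1, 5, 5, 89]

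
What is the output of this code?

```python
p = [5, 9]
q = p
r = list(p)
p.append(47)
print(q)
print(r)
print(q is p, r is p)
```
[5, 9, 47]
[5, 9]
True False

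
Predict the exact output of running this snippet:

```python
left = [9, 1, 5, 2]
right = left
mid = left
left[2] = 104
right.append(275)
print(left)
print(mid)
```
[9, 1, 104, 2, 275]
[9, 1, 104, 2, 275]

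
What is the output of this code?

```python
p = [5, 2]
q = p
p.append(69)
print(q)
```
[5, 2, 69]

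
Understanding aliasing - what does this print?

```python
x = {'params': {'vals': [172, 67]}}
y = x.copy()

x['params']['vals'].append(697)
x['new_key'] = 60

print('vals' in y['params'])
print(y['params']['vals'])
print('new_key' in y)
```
True
[172, 67, 697]
False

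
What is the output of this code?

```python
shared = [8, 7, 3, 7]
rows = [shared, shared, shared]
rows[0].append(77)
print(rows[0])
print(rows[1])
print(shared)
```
[8, 7, 3, 7, 77]
[8, 7, 3, 7, 77]
[8, 7, 3, 7, 77]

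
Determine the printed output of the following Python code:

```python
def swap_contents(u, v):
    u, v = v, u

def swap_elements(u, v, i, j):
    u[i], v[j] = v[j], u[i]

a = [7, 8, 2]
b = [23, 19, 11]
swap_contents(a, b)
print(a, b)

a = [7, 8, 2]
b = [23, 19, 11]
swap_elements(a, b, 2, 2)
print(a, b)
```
[7, 8, 2] [23, 19, 11]
[7, 8, 11] [23, 19, 2]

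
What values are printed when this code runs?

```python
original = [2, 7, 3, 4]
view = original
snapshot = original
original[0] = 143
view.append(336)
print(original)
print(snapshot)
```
[143, 7, 3, 4, 336]
[143, 7, 3, 4, 336]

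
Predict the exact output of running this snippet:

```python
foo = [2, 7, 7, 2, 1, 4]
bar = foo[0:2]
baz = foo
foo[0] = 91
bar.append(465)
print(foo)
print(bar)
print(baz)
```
[91, 7, 7, 2, 1, 4]
[2, 7, 465]
[91, 7, 7, 2, 1, 4]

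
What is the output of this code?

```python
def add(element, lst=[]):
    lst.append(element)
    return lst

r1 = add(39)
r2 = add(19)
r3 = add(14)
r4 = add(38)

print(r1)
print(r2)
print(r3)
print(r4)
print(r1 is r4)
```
[39, 19, 14, 38]
[39, 19, 14, 38]
[39, 19, 14, 38]
[39, 19, 14, 38]
True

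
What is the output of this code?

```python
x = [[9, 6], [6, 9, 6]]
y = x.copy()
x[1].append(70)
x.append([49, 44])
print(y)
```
[[9, 6], [6, 9, 6, 70]]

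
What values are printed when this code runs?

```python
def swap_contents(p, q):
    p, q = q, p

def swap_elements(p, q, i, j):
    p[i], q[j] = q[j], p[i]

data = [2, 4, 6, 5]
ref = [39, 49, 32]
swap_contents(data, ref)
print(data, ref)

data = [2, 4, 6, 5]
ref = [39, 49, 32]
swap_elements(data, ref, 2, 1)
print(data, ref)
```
[2, 4, 6, 5] [39, 49, 32]
[2, 4, 49, 5] [39, 6, 32]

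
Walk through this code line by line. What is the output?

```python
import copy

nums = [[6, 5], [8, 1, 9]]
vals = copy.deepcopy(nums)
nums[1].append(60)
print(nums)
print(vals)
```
[[6, 5], [8, 1, 9, 60]]
[[6, 5], [8, 1, 9]]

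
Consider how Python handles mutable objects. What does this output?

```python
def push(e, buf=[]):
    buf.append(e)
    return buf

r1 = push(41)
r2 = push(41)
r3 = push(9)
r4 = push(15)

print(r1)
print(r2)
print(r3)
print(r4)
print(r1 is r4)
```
[41, 41, 9, 15]
[41, 41, 9, 15]
[41, 41, 9, 15]
[41, 41, 9, 15]
True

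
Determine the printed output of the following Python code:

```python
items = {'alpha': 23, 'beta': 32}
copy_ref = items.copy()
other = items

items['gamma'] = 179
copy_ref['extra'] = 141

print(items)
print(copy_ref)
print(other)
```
{'alpha': 23, 'beta': 32, 'gamma': 179}
{'alpha': 23, 'beta': 32, 'extra': 141}
{'alpha': 23, 'beta': 32, 'gamma': 179}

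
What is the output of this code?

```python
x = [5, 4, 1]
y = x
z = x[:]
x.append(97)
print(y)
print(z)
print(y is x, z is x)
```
[5, 4, 1, 97]
[5, 4, 1]
True False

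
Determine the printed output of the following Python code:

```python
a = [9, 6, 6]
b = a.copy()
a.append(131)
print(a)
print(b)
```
[9, 6, 6, 131]
[9, 6, 6]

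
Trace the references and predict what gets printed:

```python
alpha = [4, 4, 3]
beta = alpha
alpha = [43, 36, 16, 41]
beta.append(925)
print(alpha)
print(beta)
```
[43, 36, 16, 41]
[4, 4, 3, 925]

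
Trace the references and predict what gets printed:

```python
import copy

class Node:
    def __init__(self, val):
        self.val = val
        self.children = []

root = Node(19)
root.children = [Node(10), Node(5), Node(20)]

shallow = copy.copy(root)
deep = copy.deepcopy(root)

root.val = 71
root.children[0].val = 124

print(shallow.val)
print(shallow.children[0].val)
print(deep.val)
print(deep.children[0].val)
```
19
124
19
10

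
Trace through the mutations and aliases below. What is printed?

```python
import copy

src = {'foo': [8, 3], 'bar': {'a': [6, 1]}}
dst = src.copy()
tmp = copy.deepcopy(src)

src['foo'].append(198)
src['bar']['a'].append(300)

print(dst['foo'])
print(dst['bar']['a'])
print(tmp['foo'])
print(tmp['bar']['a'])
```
[8, 3, 198]
[6, 1, 300]
[8, 3]
[6, 1]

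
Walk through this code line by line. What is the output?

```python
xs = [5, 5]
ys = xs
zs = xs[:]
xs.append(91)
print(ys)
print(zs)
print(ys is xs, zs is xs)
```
[5, 5, 91]
[5, 5]
True False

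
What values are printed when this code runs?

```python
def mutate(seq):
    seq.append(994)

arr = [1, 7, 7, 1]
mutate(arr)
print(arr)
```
[1, 7, 7, 1, 994]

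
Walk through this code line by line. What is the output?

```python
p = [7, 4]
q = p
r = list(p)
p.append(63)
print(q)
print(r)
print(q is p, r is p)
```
[7, 4, 63]
[7, 4]
True False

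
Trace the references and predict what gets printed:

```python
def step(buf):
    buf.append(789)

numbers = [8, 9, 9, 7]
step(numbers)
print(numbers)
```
[8, 9, 9, 7, 789]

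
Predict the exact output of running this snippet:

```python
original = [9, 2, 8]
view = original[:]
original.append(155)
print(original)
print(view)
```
[9, 2, 8, 155]
[9, 2, 8]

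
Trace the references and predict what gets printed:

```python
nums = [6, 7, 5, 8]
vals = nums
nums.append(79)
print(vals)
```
[6, 7, 5, 8, 79]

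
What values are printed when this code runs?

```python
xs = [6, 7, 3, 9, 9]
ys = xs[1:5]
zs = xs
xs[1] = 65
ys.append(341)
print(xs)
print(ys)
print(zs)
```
[6, 65, 3, 9, 9]
[7, 3, 9, 9, 341]
[6, 65, 3, 9, 9]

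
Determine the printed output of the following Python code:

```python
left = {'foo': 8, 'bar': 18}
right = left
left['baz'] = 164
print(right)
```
{'foo': 8, 'bar': 18, 'baz': 164}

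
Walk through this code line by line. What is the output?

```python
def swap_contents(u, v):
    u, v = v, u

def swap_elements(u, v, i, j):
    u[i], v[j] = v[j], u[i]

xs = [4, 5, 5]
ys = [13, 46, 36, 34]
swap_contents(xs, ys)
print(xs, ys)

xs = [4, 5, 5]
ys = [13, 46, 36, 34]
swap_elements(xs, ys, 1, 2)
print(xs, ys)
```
[4, 5, 5] [13, 46, 36, 34]
[4, 36, 5] [13, 46, 5, 34]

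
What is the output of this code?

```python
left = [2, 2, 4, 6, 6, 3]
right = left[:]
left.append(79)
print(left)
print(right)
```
[2, 2, 4, 6, 6, 3, 79]
[2, 2, 4, 6, 6, 3]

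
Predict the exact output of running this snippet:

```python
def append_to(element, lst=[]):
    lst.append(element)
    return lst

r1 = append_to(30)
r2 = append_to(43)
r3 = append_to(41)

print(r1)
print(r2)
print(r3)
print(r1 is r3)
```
[30, 43, 41]
[30, 43, 41]
[30, 43, 41]
True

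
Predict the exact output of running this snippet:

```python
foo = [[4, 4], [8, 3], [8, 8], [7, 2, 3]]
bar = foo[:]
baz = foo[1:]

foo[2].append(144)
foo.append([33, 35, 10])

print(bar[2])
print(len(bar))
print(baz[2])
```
[8, 8, 144]
4
[7, 2, 3]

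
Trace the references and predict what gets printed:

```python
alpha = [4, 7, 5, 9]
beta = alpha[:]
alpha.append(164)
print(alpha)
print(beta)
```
[4, 7, 5, 9, 164]
[4, 7, 5, 9]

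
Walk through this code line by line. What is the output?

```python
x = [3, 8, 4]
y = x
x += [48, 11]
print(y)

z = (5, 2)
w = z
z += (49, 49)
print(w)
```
[3, 8, 4, 48, 11]
(5, 2)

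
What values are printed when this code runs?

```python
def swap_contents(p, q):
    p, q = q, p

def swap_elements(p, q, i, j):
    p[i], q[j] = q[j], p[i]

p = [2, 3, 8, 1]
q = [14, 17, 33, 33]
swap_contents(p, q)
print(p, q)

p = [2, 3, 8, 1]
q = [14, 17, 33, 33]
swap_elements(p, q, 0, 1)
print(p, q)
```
[2, 3, 8, 1] [14, 17, 33, 33]
[17, 3, 8, 1] [14, 2, 33, 33]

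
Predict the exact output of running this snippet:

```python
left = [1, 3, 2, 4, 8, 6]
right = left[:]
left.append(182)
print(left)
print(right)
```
[1, 3, 2, 4, 8, 6, 182]
[1, 3, 2, 4, 8, 6]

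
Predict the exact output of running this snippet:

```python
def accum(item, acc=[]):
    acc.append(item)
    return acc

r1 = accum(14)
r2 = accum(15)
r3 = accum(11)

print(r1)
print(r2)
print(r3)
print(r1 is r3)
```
[14, 15, 11]
[14, 15, 11]
[14, 15, 11]
True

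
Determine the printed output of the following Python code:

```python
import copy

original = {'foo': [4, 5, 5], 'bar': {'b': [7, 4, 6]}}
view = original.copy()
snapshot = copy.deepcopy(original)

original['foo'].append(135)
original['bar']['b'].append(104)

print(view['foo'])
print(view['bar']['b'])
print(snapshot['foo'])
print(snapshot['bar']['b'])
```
[4, 5, 5, 135]
[7, 4, 6, 104]
[4, 5, 5]
[7, 4, 6]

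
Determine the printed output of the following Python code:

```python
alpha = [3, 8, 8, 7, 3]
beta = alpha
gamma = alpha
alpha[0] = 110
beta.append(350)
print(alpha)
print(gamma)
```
[110, 8, 8, 7, 3, 350]
[110, 8, 8, 7, 3, 350]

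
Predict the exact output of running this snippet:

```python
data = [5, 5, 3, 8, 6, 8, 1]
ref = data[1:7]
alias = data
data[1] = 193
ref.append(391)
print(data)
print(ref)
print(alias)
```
[5, 193, 3, 8, 6, 8, 1]
[5, 3, 8, 6, 8, 1, 391]
[5, 193, 3, 8, 6, 8, 1]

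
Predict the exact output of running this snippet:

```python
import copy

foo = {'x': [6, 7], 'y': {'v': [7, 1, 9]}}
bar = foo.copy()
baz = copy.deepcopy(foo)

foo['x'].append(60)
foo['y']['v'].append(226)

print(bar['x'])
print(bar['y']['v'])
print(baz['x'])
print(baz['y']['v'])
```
[6, 7, 60]
[7, 1, 9, 226]
[6, 7]
[7, 1, 9]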